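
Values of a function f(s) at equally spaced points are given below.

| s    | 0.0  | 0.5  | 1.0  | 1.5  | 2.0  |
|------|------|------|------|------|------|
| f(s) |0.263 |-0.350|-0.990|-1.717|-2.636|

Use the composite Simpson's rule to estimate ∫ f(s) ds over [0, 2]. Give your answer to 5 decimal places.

-2.10350

h = 0.5, n = 4.
(h/3)·[y₀ + 4y₁ + 2y₂ + 4y₃ + y₄] = 0.166667·(-12.621) = -2.10350.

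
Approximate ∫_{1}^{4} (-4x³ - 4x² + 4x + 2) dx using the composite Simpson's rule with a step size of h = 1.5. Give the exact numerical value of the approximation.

-303

h = (4 − 1)/2 = 1.5.
Nodes x₀,…,x₂ = 1, 2.5, 4.
f(x) = -4x³ - 4x² + 4x + 2: f₀=-2, f₁=-75.5, f₂=-302.
(h/3)·[f₀ + 4f₁ + f₂] = 0.5·(-606) = -303.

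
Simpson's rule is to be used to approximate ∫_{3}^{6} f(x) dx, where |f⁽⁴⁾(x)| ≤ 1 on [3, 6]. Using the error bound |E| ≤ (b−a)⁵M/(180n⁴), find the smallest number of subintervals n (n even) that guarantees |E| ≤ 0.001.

8

Need 243/(180n⁴) ≤ 0.001.
n⁴ ≥ 243/(180·0.001) = 1350 ⇒ n ≥ 6.0615, so the smallest even n is 8. (n must be even for Simpson's rule.)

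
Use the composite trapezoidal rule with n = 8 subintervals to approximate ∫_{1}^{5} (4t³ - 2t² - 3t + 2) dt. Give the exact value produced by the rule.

519

h = (5 − 1)/8 = 0.5.
Nodes t₀,…,t₈ = 1, 1.5, 2, 2.5, 3, 3.5, 4, 4.5, 5.
f(t) = 4t³ - 2t² - 3t + 2: f₀=1, f₁=6.5, f₂=20, f₃=44.5, f₄=83, f₅=138.5, f₆=214, f₇=312.5, f₈=437.
(h/2)·[f₀ + 2f₁ + 2f₂ + 2f₃ + 2f₄ + 2f₅ + 2f₆ + 2f₇ + f₈] = 0.25·(2076) = 519.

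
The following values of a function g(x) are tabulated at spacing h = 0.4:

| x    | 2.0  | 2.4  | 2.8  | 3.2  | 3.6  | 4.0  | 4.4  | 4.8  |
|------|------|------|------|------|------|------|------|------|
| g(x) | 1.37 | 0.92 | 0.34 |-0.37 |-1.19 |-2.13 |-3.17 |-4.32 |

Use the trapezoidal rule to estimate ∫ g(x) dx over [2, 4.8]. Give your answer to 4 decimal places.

-2.8300

h = 0.4, n = 7.
(h/2)·[y₀ + 2y₁ + 2y₂ + 2y₃ + 2y₄ + 2y₅ + 2y₆ + y₇] = 0.2·(-14.15) = -2.8300.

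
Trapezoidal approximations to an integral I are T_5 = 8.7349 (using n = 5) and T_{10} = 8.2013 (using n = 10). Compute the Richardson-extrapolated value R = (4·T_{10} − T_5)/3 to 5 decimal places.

8.02343

R = (4·T_{10} − T_5) / 3 = (4·8.2013 − 8.7349)/3 = (24.0703)/3 = 8.02343.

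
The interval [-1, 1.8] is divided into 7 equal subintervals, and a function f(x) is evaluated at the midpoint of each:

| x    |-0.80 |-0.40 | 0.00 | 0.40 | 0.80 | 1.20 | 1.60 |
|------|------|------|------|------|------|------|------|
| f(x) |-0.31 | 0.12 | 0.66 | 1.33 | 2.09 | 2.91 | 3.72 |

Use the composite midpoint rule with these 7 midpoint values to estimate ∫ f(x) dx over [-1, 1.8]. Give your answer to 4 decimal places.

4.2080

h = 0.4, n = 7.
h·[y(m₁) + y(m₂) + y(m₃) + y(m₄) + y(m₅) + y(m₆) + y(m₇)] = 0.4·(10.52) = 4.2080.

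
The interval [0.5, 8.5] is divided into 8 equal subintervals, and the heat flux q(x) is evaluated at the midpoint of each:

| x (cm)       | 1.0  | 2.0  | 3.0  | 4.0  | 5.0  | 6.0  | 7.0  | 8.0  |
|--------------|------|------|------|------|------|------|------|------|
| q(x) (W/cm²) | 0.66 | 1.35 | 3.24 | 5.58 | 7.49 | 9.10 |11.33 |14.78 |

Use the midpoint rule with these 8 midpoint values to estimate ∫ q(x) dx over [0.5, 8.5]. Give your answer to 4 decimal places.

h = 1, n = 8.
h·[y(m₁) + y(m₂) + y(m₃) + y(m₄) + y(m₅) + y(m₆) + y(m₇) + y(m₈)] = 1·(53.53) = 53.5300.

53.5300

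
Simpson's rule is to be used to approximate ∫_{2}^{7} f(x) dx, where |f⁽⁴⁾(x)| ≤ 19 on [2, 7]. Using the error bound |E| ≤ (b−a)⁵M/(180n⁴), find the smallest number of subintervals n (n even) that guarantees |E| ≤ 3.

4

Need 59375/(180n⁴) ≤ 3.
n⁴ ≥ 59375/(180·3) = 109.954 ⇒ n ≥ 3.2382, so the smallest even n is 4. (n must be even for Simpson's rule.)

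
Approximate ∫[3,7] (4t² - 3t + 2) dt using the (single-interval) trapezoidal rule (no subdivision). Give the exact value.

412

T = (b−a)/2 · [f(3) + f(7)] = 2·[29 + 177] = 412.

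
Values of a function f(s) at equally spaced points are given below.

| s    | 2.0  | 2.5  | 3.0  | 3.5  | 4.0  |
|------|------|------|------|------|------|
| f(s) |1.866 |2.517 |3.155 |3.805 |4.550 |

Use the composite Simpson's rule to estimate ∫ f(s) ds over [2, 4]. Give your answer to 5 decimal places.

h = 0.5, n = 4.
(h/3)·[y₀ + 4y₁ + 2y₂ + 4y₃ + y₄] = 0.166667·(38.014) = 6.33567.

6.33567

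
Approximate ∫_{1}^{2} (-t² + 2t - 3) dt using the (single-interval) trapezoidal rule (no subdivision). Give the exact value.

T = (b−a)/2 · [f(1) + f(2)] = 0.5·[(-2) + (-3)] = -2.5.

-2.5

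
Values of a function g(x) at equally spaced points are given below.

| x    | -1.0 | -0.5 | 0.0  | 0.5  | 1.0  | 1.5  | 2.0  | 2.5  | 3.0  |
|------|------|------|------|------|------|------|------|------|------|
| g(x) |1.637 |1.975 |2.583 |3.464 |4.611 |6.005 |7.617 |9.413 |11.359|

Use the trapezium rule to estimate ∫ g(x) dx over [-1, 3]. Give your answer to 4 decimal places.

h = 0.5, n = 8.
(h/2)·[y₀ + 2y₁ + 2y₂ + 2y₃ + 2y₄ + 2y₅ + 2y₆ + 2y₇ + y₈] = 0.25·(84.332) = 21.0830.

21.0830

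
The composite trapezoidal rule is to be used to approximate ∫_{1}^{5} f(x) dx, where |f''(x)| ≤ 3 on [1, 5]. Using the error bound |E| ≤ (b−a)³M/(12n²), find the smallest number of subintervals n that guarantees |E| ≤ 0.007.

48

Need 192/(12n²) ≤ 0.007.
n² ≥ 192/(12·0.007) = 2285.71 ⇒ n ≥ 47.8091, so the smallest n is 48.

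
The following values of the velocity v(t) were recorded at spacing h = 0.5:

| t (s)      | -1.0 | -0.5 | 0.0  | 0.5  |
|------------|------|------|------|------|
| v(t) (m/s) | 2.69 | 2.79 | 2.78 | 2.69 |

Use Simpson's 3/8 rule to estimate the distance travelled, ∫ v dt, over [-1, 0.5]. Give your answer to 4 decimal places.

4.1419

h = 0.5, n = 3.
(3h/8)·[y₀ + 3y₁ + 3y₂ + y₃] = 0.1875·(22.09) = 4.1419.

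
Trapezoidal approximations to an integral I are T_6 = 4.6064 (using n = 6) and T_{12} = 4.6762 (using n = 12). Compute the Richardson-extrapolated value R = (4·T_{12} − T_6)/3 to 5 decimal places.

R = (4·T_{12} − T_6) / 3 = (4·4.6762 − 4.6064)/3 = (14.0984)/3 = 4.69947.

4.69947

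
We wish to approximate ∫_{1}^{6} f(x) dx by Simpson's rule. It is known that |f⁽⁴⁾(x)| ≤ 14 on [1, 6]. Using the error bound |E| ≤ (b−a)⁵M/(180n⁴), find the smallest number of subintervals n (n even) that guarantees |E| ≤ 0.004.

Need 43750/(180n⁴) ≤ 0.004.
n⁴ ≥ 43750/(180·0.004) = 60763.9 ⇒ n ≥ 15.7004, so the smallest even n is 16. (n must be even for Simpson's rule.)

16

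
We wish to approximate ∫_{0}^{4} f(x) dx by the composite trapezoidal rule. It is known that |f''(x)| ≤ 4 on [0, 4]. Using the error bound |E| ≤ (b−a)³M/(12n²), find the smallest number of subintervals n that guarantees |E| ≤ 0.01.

Need 256/(12n²) ≤ 0.01.
n² ≥ 256/(12·0.01) = 2133.33 ⇒ n ≥ 46.1880, so the smallest n is 47.

47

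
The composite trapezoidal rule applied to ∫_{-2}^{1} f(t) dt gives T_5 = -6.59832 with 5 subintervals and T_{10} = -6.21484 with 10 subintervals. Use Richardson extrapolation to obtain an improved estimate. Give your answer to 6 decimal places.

R = (4·T_{10} − T_5) / 3 = (4·(-6.21484) − (-6.59832))/3 = (-18.26104)/3 = -6.087013.

-6.087013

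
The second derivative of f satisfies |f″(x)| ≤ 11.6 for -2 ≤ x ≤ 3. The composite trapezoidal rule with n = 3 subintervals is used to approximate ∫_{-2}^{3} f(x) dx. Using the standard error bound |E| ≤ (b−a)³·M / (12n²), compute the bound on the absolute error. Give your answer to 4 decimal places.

|E| ≤ (5)³·11.6 / (12·3²) = 1450/108 = 13.4259.

13.4259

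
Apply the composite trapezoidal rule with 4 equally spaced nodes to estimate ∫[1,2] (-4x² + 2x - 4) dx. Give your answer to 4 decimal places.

-10.4074

h = (2 − 1)/3 = 0.333333.
Nodes x₀,…,x₃ = 1, 1.333333, 1.666667, 2.
f(x) = -4x² + 2x - 4: f₀=-6, f₁=-8.444444, f₂=-11.777778, f₃=-16.
(h/2)·[f₀ + 2f₁ + 2f₂ + f₃] = 0.166667·(-62.444444) = -10.4074.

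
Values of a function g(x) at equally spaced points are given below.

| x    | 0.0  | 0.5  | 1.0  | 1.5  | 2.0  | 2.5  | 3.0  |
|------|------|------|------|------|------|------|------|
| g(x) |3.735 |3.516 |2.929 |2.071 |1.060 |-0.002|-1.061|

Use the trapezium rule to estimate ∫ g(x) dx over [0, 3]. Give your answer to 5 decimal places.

h = 0.5, n = 6.
(h/2)·[y₀ + 2y₁ + 2y₂ + 2y₃ + 2y₄ + 2y₅ + y₆] = 0.25·(21.822) = 5.45550.

5.45550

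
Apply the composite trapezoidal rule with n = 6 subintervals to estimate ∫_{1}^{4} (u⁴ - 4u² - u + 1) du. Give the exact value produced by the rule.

120.84375

h = (4 − 1)/6 = 0.5.
Nodes u₀,…,u₆ = 1, 1.5, 2, 2.5, 3, 3.5, 4.
f(u) = u⁴ - 4u² - u + 1: f₀=-3, f₁=-4.4375, f₂=-1, f₃=12.5625, f₄=43, f₅=98.5625, f₆=189.
(h/2)·[f₀ + 2f₁ + 2f₂ + 2f₃ + 2f₄ + 2f₅ + f₆] = 0.25·(483.375) = 120.84375.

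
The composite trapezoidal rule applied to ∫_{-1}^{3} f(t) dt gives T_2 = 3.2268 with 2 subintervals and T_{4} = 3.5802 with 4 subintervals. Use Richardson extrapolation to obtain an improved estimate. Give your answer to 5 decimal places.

R = (4·T_{4} − T_2) / 3 = (4·3.5802 − 3.2268)/3 = (11.0940)/3 = 3.69800.

3.69800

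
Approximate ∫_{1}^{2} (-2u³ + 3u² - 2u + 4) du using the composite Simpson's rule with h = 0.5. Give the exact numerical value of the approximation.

h = (2 − 1)/2 = 0.5.
Nodes u₀,…,u₂ = 1, 1.5, 2.
f(u) = -2u³ + 3u² - 2u + 4: f₀=3, f₁=1, f₂=-4.
(h/3)·[f₀ + 4f₁ + f₂] = 0.166667·(3) = 0.5.

0.5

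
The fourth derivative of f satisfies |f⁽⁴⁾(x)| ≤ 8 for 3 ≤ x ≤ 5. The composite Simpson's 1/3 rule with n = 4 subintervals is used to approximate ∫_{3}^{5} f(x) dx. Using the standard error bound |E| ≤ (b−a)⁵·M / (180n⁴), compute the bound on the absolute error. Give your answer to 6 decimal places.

0.005556

|E| ≤ (2)⁵·8 / (180·4⁴) = 256/46080 = 0.005556.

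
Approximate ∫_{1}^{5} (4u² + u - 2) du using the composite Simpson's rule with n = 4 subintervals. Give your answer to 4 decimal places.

h = (5 − 1)/4 = 1.
Nodes u₀,…,u₄ = 1, 2, 3, 4, 5.
f(u) = 4u² + u - 2: f₀=3, f₁=16, f₂=37, f₃=66, f₄=103.
(h/3)·[f₀ + 4f₁ + 2f₂ + 4f₃ + f₄] = 0.333333·(508) = 169.3333.

169.3333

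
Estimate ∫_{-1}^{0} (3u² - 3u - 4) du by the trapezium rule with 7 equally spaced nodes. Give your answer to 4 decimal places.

-1.4861

h = (0 − (-1))/6 = 0.166667.
Nodes u₀,…,u₆ = -1, -0.833333, -0.666667, -0.5, -0.333333, -0.166667, 0.
f(u) = 3u² - 3u - 4: f₀=2, f₁=0.583333, f₂=-0.666667, f₃=-1.75, f₄=-2.666667, f₅=-3.416667, f₆=-4.
(h/2)·[f₀ + 2f₁ + 2f₂ + 2f₃ + 2f₄ + 2f₅ + f₆] = 0.083333·(-17.833333) = -1.4861.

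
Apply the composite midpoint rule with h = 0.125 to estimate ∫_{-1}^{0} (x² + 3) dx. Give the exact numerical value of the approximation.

h = (0 − (-1))/8 = 0.125.
Midpoints m₁,…,m₈ = -0.9375, -0.8125, -0.6875, -0.5625, -0.4375, -0.3125, -0.1875, -0.0625.
f(m₁)=3.87890625, f(m₂)=3.66015625, f(m₃)=3.47265625, f(m₄)=3.31640625, f(m₅)=3.19140625, f(m₆)=3.09765625, f(m₇)=3.03515625, f(m₈)=3.00390625.
h·[f(m₁) + f(m₂) + f(m₃) + f(m₄) + f(m₅) + f(m₆) + f(m₇) + f(m₈)] = 0.125·(26.65625) = 3.33203125.

3.33203125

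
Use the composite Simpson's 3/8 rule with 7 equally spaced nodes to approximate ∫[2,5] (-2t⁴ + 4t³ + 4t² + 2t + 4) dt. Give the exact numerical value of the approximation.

-439.3125

h = (5 − 2)/6 = 0.5.
Nodes t₀,…,t₆ = 2, 2.5, 3, 3.5, 4, 4.5, 5.
f(t) = -2t⁴ + 4t³ + 4t² + 2t + 4: f₀=24, f₁=18.375, f₂=-8, f₃=-68.625, f₄=-180, f₅=-361.625, f₆=-636.
(3h/8)·[f₀ + 3f₁ + 3f₂ + 2f₃ + 3f₄ + 3f₅ + f₆] = 0.1875·(-2343) = -439.3125.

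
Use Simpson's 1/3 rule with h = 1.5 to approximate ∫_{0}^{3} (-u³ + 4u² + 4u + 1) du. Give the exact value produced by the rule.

h = (3 − 0)/2 = 1.5.
Nodes u₀,…,u₂ = 0, 1.5, 3.
f(u) = -u³ + 4u² + 4u + 1: f₀=1, f₁=12.625, f₂=22.
(h/3)·[f₀ + 4f₁ + f₂] = 0.5·(73.5) = 36.75.

36.75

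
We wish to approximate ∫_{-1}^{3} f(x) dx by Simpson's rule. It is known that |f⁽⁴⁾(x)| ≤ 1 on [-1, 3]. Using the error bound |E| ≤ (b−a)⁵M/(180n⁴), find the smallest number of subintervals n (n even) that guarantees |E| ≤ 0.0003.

Need 1024/(180n⁴) ≤ 0.0003.
n⁴ ≥ 1024/(180·0.0003) = 18963 ⇒ n ≥ 11.7348, so the smallest even n is 12. (n must be even for Simpson's rule.)

12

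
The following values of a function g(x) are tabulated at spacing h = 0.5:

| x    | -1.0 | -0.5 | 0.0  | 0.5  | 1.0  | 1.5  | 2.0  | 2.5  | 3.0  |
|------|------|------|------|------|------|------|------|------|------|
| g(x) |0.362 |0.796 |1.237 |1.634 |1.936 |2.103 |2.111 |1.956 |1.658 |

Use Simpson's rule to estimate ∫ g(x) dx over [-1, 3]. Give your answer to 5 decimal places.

6.42400

h = 0.5, n = 8.
(h/3)·[y₀ + 4y₁ + 2y₂ + 4y₃ + 2y₄ + 4y₅ + 2y₆ + 4y₇ + y₈] = 0.166667·(38.544) = 6.42400.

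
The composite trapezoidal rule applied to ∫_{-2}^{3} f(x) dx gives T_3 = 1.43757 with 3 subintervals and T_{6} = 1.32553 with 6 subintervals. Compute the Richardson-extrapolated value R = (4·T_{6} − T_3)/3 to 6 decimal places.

1.288183

R = (4·T_{6} − T_3) / 3 = (4·1.32553 − 1.43757)/3 = (3.86455)/3 = 1.288183.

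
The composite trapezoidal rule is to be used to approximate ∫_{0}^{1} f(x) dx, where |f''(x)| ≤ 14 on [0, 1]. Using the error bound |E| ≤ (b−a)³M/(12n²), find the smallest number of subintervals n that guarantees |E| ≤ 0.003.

Need 14/(12n²) ≤ 0.003.
n² ≥ 14/(12·0.003) = 388.889 ⇒ n ≥ 19.7203, so the smallest n is 20.

20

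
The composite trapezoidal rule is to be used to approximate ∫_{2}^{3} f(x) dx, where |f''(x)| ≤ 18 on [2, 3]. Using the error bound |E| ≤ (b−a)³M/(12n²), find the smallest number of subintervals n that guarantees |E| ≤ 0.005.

18

Need 18/(12n²) ≤ 0.005.
n² ≥ 18/(12·0.005) = 300 ⇒ n ≥ 17.3205, so the smallest n is 18.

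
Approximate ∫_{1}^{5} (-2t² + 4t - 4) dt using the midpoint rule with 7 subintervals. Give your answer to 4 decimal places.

h = (5 − 1)/7 = 0.571429.
Midpoints m₁,…,m₇ = 1.285714, 1.857143, 2.428571, 3, 3.571429, 4.142857, 4.714286.
f(m₁)=-2.163265, f(m₂)=-3.469388, f(m₃)=-6.081633, f(m₄)=-10, f(m₅)=-15.224490, f(m₆)=-21.755102, f(m₇)=-29.591837.
h·[f(m₁) + f(m₂) + f(m₃) + f(m₄) + f(m₅) + f(m₆) + f(m₇)] = 0.571429·(-88.285714) = -50.4490.

-50.4490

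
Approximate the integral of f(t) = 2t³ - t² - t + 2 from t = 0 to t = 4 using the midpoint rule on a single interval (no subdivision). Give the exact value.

M = (b−a)·f(2) = 4·(12) = 48.

48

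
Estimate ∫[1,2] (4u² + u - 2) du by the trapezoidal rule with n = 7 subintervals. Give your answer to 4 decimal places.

8.8469

h = (2 − 1)/7 = 0.142857.
Nodes u₀,…,u₇ = 1, 1.142857, 1.285714, 1.428571, 1.571429, 1.714286, 1.857143, 2.
f(u) = 4u² + u - 2: f₀=3, f₁=4.367347, f₂=5.897959, f₃=7.591837, f₄=9.448980, f₅=11.469388, f₆=13.653061, f₇=16.
(h/2)·[f₀ + 2f₁ + 2f₂ + 2f₃ + 2f₄ + 2f₅ + 2f₆ + f₇] = 0.071429·(123.857143) = 8.8469.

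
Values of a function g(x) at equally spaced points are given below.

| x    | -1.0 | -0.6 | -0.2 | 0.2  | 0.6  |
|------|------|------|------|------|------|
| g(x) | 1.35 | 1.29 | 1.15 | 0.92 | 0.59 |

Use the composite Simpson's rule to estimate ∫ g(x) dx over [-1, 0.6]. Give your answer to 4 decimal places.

h = 0.4, n = 4.
(h/3)·[y₀ + 4y₁ + 2y₂ + 4y₃ + y₄] = 0.133333·(13.08) = 1.7440.

1.7440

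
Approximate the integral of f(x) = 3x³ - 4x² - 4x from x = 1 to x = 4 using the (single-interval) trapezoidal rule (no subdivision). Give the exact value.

160.5

T = (b−a)/2 · [f(1) + f(4)] = 1.5·[(-5) + 112] = 160.5.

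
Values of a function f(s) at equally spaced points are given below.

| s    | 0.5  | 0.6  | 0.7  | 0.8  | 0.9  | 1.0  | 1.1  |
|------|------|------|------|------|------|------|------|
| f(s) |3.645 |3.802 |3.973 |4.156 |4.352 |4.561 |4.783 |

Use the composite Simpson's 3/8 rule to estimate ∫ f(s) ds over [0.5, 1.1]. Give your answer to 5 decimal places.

2.50515

h = 0.1, n = 6.
(3h/8)·[y₀ + 3y₁ + 3y₂ + 2y₃ + 3y₄ + 3y₅ + y₆] = 0.0375·(66.804) = 2.50515.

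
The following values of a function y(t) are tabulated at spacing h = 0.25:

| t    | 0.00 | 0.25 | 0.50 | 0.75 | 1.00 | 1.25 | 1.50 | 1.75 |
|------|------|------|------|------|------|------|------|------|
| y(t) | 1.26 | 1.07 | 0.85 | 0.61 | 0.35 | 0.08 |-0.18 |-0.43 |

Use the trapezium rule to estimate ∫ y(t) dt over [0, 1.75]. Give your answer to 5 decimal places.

0.79875

h = 0.25, n = 7.
(h/2)·[y₀ + 2y₁ + 2y₂ + 2y₃ + 2y₄ + 2y₅ + 2y₆ + y₇] = 0.125·(6.39) = 0.79875.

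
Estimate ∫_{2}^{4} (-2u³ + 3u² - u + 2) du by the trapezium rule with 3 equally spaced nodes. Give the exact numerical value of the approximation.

-71

h = (4 − 2)/2 = 1.
Nodes u₀,…,u₂ = 2, 3, 4.
f(u) = -2u³ + 3u² - u + 2: f₀=-4, f₁=-28, f₂=-82.
(h/2)·[f₀ + 2f₁ + f₂] = 0.5·(-142) = -71.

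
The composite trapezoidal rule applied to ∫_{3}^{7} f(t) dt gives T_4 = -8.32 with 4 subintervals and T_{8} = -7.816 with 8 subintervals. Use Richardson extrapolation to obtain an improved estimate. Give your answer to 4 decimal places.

-7.6480

R = (4·T_{8} − T_4) / 3 = (4·(-7.816) − (-8.32))/3 = (-22.944)/3 = -7.6480.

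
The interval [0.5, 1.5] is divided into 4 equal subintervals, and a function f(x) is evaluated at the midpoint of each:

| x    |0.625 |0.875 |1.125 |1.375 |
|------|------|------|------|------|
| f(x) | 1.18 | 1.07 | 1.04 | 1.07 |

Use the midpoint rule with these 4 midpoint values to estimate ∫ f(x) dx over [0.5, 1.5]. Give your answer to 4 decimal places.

h = 0.25, n = 4.
h·[y(m₁) + y(m₂) + y(m₃) + y(m₄)] = 0.25·(4.36) = 1.0900.

1.0900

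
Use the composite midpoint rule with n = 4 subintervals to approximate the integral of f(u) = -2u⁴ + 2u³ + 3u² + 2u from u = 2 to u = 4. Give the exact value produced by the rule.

h = (4 − 2)/4 = 0.5.
Midpoints m₁,…,m₄ = 2.25, 2.75, 3.25, 3.75.
f(m₁)=-8.7890625, f(m₂)=-44.6015625, f(m₃)=-116.2890625, f(m₄)=-240.3515625.
h·[f(m₁) + f(m₂) + f(m₃) + f(m₄)] = 0.5·(-410.03125) = -205.015625.

-205.015625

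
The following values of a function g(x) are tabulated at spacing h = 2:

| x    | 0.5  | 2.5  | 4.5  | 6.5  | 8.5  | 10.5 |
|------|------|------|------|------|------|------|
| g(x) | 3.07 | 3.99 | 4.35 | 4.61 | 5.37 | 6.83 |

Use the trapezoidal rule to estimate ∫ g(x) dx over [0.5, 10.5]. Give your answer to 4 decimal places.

46.5400

h = 2, n = 5.
(h/2)·[y₀ + 2y₁ + 2y₂ + 2y₃ + 2y₄ + y₅] = 1·(46.54) = 46.5400.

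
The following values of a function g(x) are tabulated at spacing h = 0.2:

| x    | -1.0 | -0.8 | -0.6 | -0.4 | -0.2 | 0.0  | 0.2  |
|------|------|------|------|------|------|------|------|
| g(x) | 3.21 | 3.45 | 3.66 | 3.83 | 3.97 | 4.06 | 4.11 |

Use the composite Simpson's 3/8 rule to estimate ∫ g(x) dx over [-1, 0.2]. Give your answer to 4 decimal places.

h = 0.2, n = 6.
(3h/8)·[y₀ + 3y₁ + 3y₂ + 2y₃ + 3y₄ + 3y₅ + y₆] = 0.075·(60.40) = 4.5300.

4.5300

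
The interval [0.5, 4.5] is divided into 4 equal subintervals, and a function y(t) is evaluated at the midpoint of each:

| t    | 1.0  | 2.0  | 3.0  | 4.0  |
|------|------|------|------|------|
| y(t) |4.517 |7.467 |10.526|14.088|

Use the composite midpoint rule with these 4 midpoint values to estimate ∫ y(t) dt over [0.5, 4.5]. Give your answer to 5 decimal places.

36.59800

h = 1, n = 4.
h·[y(m₁) + y(m₂) + y(m₃) + y(m₄)] = 1·(36.598) = 36.59800.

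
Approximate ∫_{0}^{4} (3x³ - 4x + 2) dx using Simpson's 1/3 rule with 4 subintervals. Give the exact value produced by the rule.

h = (4 − 0)/4 = 1.
Nodes x₀,…,x₄ = 0, 1, 2, 3, 4.
f(x) = 3x³ - 4x + 2: f₀=2, f₁=1, f₂=18, f₃=71, f₄=178.
(h/3)·[f₀ + 4f₁ + 2f₂ + 4f₃ + f₄] = 0.333333·(504) = 168.

168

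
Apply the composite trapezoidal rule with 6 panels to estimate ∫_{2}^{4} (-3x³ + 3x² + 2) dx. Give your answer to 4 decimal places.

-120.8889

h = (4 − 2)/6 = 0.333333.
Nodes x₀,…,x₆ = 2, 2.333333, 2.666667, 3, 3.333333, 3.666667, 4.
f(x) = -3x³ + 3x² + 2: f₀=-10, f₁=-19.777778, f₂=-33.555556, f₃=-52, f₄=-75.777778, f₅=-105.555556, f₆=-142.
(h/2)·[f₀ + 2f₁ + 2f₂ + 2f₃ + 2f₄ + 2f₅ + f₆] = 0.166667·(-725.333333) = -120.8889.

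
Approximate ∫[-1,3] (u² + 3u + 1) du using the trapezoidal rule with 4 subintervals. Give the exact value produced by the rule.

h = (3 − (-1))/4 = 1.
Nodes u₀,…,u₄ = -1, 0, 1, 2, 3.
f(u) = u² + 3u + 1: f₀=-1, f₁=1, f₂=5, f₃=11, f₄=19.
(h/2)·[f₀ + 2f₁ + 2f₂ + 2f₃ + f₄] = 0.5·(52) = 26.

26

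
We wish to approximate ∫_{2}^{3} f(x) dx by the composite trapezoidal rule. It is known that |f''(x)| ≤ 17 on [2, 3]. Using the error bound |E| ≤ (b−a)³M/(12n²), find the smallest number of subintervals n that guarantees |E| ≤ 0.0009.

40

Need 17/(12n²) ≤ 0.0009.
n² ≥ 17/(12·0.0009) = 1574.07 ⇒ n ≥ 39.6746, so the smallest n is 40.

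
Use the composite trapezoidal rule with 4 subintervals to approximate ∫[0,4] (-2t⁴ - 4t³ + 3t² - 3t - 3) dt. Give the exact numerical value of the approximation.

h = (4 − 0)/4 = 1.
Nodes t₀,…,t₄ = 0, 1, 2, 3, 4.
f(t) = -2t⁴ - 4t³ + 3t² - 3t - 3: f₀=-3, f₁=-9, f₂=-61, f₃=-255, f₄=-735.
(h/2)·[f₀ + 2f₁ + 2f₂ + 2f₃ + f₄] = 0.5·(-1388) = -694.

-694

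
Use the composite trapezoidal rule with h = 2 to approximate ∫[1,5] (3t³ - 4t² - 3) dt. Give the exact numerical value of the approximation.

352

h = (5 − 1)/2 = 2.
Nodes t₀,…,t₂ = 1, 3, 5.
f(t) = 3t³ - 4t² - 3: f₀=-4, f₁=42, f₂=272.
(h/2)·[f₀ + 2f₁ + f₂] = 1·(352) = 352.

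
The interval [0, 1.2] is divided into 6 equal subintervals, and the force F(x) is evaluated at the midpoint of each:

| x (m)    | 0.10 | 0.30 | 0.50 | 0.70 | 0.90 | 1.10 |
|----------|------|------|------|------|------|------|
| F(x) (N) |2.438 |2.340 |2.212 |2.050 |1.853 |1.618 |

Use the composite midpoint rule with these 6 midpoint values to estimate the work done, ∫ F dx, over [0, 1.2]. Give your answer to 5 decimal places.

2.50220

h = 0.2, n = 6.
h·[y(m₁) + y(m₂) + y(m₃) + y(m₄) + y(m₅) + y(m₆)] = 0.2·(12.511) = 2.50220.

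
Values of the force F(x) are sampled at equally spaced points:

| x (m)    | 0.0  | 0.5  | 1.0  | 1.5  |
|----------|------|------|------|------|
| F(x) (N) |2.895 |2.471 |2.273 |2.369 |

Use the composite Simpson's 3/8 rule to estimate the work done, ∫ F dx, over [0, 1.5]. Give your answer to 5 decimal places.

3.65550

h = 0.5, n = 3.
(3h/8)·[y₀ + 3y₁ + 3y₂ + y₃] = 0.1875·(19.496) = 3.65550.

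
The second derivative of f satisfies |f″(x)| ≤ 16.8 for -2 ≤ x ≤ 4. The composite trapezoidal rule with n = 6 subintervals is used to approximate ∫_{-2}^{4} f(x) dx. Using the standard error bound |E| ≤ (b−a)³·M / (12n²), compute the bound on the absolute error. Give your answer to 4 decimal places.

8.4000

|E| ≤ (6)³·16.8 / (12·6²) = 3628.8/432 = 8.4000.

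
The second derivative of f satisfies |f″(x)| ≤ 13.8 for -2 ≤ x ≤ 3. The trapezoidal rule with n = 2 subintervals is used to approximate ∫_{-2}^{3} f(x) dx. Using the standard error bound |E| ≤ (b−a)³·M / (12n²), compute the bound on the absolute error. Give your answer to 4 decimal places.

35.9375

|E| ≤ (5)³·13.8 / (12·2²) = 1725/48 = 35.9375.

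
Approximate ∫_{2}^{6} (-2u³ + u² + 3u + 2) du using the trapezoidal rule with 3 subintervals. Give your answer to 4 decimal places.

-541.9259

h = (6 − 2)/3 = 1.333333.
Nodes u₀,…,u₃ = 2, 3.333333, 4.666667, 6.
f(u) = -2u³ + u² + 3u + 2: f₀=-4, f₁=-50.962963, f₂=-165.481481, f₃=-376.
(h/2)·[f₀ + 2f₁ + 2f₂ + f₃] = 0.666667·(-812.888889) = -541.9259.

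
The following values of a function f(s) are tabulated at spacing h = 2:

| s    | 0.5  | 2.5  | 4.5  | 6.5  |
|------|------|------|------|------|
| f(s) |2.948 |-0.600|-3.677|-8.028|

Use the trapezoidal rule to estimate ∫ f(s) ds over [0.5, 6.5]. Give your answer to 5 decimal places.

h = 2, n = 3.
(h/2)·[y₀ + 2y₁ + 2y₂ + y₃] = 1·(-13.634) = -13.63400.

-13.63400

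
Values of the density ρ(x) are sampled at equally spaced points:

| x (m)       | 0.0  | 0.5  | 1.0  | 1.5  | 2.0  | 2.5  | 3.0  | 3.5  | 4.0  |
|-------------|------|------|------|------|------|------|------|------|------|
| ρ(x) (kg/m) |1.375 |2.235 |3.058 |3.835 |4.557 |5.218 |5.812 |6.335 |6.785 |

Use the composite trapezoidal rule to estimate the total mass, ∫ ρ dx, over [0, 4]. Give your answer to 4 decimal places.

h = 0.5, n = 8.
(h/2)·[y₀ + 2y₁ + 2y₂ + 2y₃ + 2y₄ + 2y₅ + 2y₆ + 2y₇ + y₈] = 0.25·(70.260) = 17.5650.

17.5650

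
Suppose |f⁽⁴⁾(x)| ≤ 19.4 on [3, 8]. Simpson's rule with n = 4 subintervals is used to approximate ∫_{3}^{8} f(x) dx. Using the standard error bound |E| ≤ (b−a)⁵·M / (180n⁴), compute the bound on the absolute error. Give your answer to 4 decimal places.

1.3156

|E| ≤ (5)⁵·19.4 / (180·4⁴) = 60625/46080 = 1.3156.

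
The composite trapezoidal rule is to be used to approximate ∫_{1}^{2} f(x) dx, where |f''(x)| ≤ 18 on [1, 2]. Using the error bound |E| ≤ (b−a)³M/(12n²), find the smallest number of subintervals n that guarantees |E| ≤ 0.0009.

Need 18/(12n²) ≤ 0.0009.
n² ≥ 18/(12·0.0009) = 1666.67 ⇒ n ≥ 40.8248, so the smallest n is 41.

41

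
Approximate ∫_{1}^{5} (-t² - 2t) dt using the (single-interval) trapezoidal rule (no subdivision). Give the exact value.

T = (b−a)/2 · [f(1) + f(5)] = 2·[(-3) + (-35)] = -76.

-76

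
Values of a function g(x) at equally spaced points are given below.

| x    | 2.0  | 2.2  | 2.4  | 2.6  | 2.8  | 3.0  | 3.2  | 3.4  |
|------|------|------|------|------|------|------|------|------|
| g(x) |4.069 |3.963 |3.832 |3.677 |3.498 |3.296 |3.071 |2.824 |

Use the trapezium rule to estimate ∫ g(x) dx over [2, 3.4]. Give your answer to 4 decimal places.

h = 0.2, n = 7.
(h/2)·[y₀ + 2y₁ + 2y₂ + 2y₃ + 2y₄ + 2y₅ + 2y₆ + y₇] = 0.1·(49.567) = 4.9567.

4.9567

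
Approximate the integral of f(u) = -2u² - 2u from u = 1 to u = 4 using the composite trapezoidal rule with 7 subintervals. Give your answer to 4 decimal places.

h = (4 − 1)/7 = 0.428571.
Nodes u₀,…,u₇ = 1, 1.428571, 1.857143, 2.285714, 2.714286, 3.142857, 3.571429, 4.
f(u) = -2u² - 2u: f₀=-4, f₁=-6.938776, f₂=-10.612245, f₃=-15.020408, f₄=-20.163265, f₅=-26.040816, f₆=-32.653061, f₇=-40.
(h/2)·[f₀ + 2f₁ + 2f₂ + 2f₃ + 2f₄ + 2f₅ + 2f₆ + f₇] = 0.214286·(-266.857143) = -57.1837.

-57.1837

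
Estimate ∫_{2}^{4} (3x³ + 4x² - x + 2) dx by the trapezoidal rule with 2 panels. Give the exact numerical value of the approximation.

h = (4 − 2)/2 = 1.
Nodes x₀,…,x₂ = 2, 3, 4.
f(x) = 3x³ + 4x² - x + 2: f₀=40, f₁=116, f₂=254.
(h/2)·[f₀ + 2f₁ + f₂] = 0.5·(526) = 263.

263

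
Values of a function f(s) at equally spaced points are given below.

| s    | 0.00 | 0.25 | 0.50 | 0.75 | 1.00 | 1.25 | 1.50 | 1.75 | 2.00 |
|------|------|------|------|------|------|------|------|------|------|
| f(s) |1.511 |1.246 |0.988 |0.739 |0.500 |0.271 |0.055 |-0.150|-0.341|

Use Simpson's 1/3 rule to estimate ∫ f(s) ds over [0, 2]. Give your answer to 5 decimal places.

1.05667

h = 0.25, n = 8.
(h/3)·[y₀ + 4y₁ + 2y₂ + 4y₃ + 2y₄ + 4y₅ + 2y₆ + 4y₇ + y₈] = 0.083333·(12.680) = 1.05667.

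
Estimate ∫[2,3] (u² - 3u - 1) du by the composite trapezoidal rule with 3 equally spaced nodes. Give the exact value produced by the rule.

-2.125

h = (3 − 2)/2 = 0.5.
Nodes u₀,…,u₂ = 2, 2.5, 3.
f(u) = u² - 3u - 1: f₀=-3, f₁=-2.25, f₂=-1.
(h/2)·[f₀ + 2f₁ + f₂] = 0.25·(-8.5) = -2.125.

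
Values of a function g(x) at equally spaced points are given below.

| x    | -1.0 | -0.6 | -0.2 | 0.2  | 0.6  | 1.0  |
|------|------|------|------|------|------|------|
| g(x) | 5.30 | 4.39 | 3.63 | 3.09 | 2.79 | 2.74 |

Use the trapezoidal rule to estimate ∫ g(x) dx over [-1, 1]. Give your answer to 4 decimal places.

7.1680

h = 0.4, n = 5.
(h/2)·[y₀ + 2y₁ + 2y₂ + 2y₃ + 2y₄ + y₅] = 0.2·(35.84) = 7.1680.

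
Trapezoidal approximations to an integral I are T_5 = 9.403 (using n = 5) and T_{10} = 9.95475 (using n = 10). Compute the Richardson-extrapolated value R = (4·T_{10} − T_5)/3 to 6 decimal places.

R = (4·T_{10} − T_5) / 3 = (4·9.95475 − 9.403)/3 = (30.41600)/3 = 10.138667.

10.138667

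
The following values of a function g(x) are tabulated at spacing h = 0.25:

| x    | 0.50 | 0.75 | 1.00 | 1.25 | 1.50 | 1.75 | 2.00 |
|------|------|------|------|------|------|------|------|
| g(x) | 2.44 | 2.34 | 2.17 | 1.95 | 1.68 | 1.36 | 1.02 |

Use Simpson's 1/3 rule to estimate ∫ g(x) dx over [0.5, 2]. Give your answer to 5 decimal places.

2.81333

h = 0.25, n = 6.
(h/3)·[y₀ + 4y₁ + 2y₂ + 4y₃ + 2y₄ + 4y₅ + y₆] = 0.083333·(33.76) = 2.81333.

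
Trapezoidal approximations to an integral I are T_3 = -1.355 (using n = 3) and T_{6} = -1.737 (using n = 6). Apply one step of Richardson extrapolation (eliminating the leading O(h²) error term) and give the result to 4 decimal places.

R = (4·T_{6} − T_3) / 3 = (4·(-1.737) − (-1.355))/3 = (-5.593)/3 = -1.8643.

-1.8643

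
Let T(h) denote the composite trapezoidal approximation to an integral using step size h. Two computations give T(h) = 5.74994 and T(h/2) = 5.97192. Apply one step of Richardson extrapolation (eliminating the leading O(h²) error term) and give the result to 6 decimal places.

R = (4·T(h/2) − T(h)) / 3 = (4·5.97192 − 5.74994)/3 = (18.13774)/3 = 6.045913.

6.045913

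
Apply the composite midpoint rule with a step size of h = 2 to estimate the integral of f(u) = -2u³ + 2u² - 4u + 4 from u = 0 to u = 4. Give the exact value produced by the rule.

h = (4 − 0)/2 = 2.
Midpoints m₁,…,m₂ = 1, 3.
f(m₁)=0, f(m₂)=-44.
h·[f(m₁) + f(m₂)] = 2·(-44) = -88.

-88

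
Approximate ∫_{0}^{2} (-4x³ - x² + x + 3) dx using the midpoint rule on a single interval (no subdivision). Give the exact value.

M = (b−a)·f(1) = 2·(-1) = -2.

-2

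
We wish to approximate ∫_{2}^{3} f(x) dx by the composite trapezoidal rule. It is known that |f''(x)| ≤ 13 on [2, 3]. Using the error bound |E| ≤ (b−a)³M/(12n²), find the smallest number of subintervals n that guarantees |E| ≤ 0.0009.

Need 13/(12n²) ≤ 0.0009.
n² ≥ 13/(12·0.0009) = 1203.7 ⇒ n ≥ 34.6944, so the smallest n is 35.

35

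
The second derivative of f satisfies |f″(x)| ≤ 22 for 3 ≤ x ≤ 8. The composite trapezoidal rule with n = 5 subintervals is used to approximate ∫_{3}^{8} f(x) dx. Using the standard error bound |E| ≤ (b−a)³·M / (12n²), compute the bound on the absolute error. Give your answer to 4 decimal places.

9.1667

|E| ≤ (5)³·22 / (12·5²) = 2750/300 = 9.1667.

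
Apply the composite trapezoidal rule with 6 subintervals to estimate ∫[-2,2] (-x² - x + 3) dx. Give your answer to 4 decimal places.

6.3704

h = (2 − (-2))/6 = 0.666667.
Nodes x₀,…,x₆ = -2, -1.333333, -0.666667, 0, 0.666667, 1.333333, 2.
f(x) = -x² - x + 3: f₀=1, f₁=2.555556, f₂=3.222222, f₃=3, f₄=1.888889, f₅=-0.111111, f₆=-3.
(h/2)·[f₀ + 2f₁ + 2f₂ + 2f₃ + 2f₄ + 2f₅ + f₆] = 0.333333·(19.111111) = 6.3704.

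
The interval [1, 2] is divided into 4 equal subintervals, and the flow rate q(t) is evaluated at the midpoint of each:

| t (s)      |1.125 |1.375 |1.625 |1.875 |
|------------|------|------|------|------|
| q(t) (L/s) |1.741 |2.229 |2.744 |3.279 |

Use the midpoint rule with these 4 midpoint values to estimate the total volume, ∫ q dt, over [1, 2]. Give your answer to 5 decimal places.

h = 0.25, n = 4.
h·[y(m₁) + y(m₂) + y(m₃) + y(m₄)] = 0.25·(9.993) = 2.49825.

2.49825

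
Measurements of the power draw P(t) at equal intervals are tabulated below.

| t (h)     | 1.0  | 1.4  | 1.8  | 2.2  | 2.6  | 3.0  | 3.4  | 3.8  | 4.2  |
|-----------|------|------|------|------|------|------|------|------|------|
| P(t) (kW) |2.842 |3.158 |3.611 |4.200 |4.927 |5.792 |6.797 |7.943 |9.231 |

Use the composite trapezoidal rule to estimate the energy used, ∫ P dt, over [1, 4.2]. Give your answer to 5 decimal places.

h = 0.4, n = 8.
(h/2)·[y₀ + 2y₁ + 2y₂ + 2y₃ + 2y₄ + 2y₅ + 2y₆ + 2y₇ + y₈] = 0.2·(84.929) = 16.98580.

16.98580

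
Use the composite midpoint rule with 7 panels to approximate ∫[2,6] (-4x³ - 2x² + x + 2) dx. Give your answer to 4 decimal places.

-1389.2245

h = (6 − 2)/7 = 0.571429.
Midpoints m₁,…,m₇ = 2.285714, 2.857143, 3.428571, 4, 4.571429, 5.142857, 5.714286.
f(m₁)=-53.930029, f(m₂)=-104.763848, f(m₃)=-179.294461, f(m₄)=-282, f(m₅)=-417.358601, f(m₆)=-589.848397, f(m₇)=-803.947522.
h·[f(m₁) + f(m₂) + f(m₃) + f(m₄) + f(m₅) + f(m₆) + f(m₇)] = 0.571429·(-2431.142857) = -1389.2245.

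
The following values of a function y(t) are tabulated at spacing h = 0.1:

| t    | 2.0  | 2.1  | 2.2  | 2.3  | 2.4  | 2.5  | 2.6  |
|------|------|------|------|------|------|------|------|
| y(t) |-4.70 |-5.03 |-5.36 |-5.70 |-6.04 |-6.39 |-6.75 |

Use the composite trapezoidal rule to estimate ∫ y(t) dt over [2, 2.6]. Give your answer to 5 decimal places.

-3.42450

h = 0.1, n = 6.
(h/2)·[y₀ + 2y₁ + 2y₂ + 2y₃ + 2y₄ + 2y₅ + y₆] = 0.05·(-68.49) = -3.42450.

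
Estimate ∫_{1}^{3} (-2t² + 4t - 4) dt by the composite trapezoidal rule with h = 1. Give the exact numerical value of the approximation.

h = (3 − 1)/2 = 1.
Nodes t₀,…,t₂ = 1, 2, 3.
f(t) = -2t² + 4t - 4: f₀=-2, f₁=-4, f₂=-10.
(h/2)·[f₀ + 2f₁ + f₂] = 0.5·(-20) = -10.

-10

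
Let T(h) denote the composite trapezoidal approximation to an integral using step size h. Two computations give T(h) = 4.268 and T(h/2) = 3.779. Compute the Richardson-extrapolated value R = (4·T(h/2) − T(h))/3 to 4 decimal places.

3.6160

R = (4·T(h/2) − T(h)) / 3 = (4·3.779 − 4.268)/3 = (10.848)/3 = 3.6160.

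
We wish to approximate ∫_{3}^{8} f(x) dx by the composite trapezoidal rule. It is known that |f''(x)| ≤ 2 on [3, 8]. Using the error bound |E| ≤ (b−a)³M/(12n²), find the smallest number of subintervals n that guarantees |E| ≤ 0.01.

46

Need 250/(12n²) ≤ 0.01.
n² ≥ 250/(12·0.01) = 2083.33 ⇒ n ≥ 45.6435, so the smallest n is 46.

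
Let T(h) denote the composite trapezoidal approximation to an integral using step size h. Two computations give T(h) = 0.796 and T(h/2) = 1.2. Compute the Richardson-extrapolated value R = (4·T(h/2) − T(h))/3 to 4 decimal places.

1.3347

R = (4·T(h/2) − T(h)) / 3 = (4·1.2 − 0.796)/3 = (4.004)/3 = 1.3347.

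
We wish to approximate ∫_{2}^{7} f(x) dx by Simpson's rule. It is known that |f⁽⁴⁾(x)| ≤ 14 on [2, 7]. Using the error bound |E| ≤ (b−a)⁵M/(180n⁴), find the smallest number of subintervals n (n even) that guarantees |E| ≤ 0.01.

Need 43750/(180n⁴) ≤ 0.01.
n⁴ ≥ 43750/(180·0.01) = 24305.6 ⇒ n ≥ 12.4861, so the smallest even n is 14. (n must be even for Simpson's rule.)

14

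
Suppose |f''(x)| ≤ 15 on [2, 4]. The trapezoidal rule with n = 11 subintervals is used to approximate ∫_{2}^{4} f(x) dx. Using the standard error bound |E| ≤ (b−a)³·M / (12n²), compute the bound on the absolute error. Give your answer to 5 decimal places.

|E| ≤ (2)³·15 / (12·11²) = 120/1452 = 0.08264.

0.08264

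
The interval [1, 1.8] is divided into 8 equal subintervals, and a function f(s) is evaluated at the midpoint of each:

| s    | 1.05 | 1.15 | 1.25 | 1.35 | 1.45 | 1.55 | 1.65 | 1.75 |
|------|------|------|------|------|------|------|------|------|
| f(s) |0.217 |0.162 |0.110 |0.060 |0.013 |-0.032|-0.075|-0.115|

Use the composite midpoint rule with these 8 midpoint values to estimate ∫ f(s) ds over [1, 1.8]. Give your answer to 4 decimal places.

h = 0.1, n = 8.
h·[y(m₁) + y(m₂) + y(m₃) + y(m₄) + y(m₅) + y(m₆) + y(m₇) + y(m₈)] = 0.1·(0.340) = 0.0340.

0.0340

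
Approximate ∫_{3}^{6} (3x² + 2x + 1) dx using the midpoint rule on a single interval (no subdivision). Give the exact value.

M = (b−a)·f(4.5) = 3·(70.75) = 212.25.

212.25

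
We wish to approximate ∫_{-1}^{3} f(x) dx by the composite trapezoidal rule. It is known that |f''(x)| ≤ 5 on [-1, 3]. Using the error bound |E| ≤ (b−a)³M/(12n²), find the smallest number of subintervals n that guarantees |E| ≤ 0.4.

Need 320/(12n²) ≤ 0.4.
n² ≥ 320/(12·0.4) = 66.6667 ⇒ n ≥ 8.1650, so the smallest n is 9.

9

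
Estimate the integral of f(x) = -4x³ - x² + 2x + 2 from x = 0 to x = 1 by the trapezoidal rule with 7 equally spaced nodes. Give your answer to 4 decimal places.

h = (1 − 0)/6 = 0.166667.
Nodes x₀,…,x₆ = 0, 0.166667, 0.333333, 0.5, 0.666667, 0.833333, 1.
f(x) = -4x³ - x² + 2x + 2: f₀=2, f₁=2.287037, f₂=2.407407, f₃=2.25, f₄=1.703704, f₅=0.657407, f₆=-1.
(h/2)·[f₀ + 2f₁ + 2f₂ + 2f₃ + 2f₄ + 2f₅ + f₆] = 0.083333·(19.611111) = 1.6343.

1.6343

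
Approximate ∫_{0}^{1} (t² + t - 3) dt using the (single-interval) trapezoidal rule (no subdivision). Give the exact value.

-2

T = (b−a)/2 · [f(0) + f(1)] = 0.5·[(-3) + (-1)] = -2.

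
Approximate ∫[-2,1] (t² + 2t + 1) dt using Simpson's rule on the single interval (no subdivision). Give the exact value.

S = (b−a)/6 · [f(-2) + 4f(-0.5) + f(1)] = 0.5·[1 + 4·0.25 + 4] = 3.

3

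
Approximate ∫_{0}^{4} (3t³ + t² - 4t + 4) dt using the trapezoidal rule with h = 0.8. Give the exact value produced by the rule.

h = (4 − 0)/5 = 0.8.
Nodes t₀,…,t₅ = 0, 0.8, 1.6, 2.4, 3.2, 4.
f(t) = 3t³ + t² - 4t + 4: f₀=4, f₁=2.976, f₂=12.448, f₃=41.632, f₄=99.744, f₅=196.
(h/2)·[f₀ + 2f₁ + 2f₂ + 2f₃ + 2f₄ + f₅] = 0.4·(513.6) = 205.44.

205.44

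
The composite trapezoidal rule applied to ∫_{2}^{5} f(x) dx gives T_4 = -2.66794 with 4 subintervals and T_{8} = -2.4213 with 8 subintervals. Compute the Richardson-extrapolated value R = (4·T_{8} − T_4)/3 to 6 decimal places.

R = (4·T_{8} − T_4) / 3 = (4·(-2.4213) − (-2.66794))/3 = (-7.01726)/3 = -2.339087.

-2.339087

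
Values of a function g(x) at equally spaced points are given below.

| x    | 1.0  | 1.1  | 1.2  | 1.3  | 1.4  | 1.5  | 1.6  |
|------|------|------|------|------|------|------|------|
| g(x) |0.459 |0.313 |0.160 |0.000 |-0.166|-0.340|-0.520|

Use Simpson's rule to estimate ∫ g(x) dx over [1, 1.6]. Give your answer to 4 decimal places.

-0.0060

h = 0.1, n = 6.
(h/3)·[y₀ + 4y₁ + 2y₂ + 4y₃ + 2y₄ + 4y₅ + y₆] = 0.033333·(-0.181) = -0.0060.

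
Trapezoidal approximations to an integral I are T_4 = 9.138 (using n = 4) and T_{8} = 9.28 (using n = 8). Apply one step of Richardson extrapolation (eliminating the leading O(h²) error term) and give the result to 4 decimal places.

9.3273

R = (4·T_{8} − T_4) / 3 = (4·9.28 − 9.138)/3 = (27.982)/3 = 9.3273.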